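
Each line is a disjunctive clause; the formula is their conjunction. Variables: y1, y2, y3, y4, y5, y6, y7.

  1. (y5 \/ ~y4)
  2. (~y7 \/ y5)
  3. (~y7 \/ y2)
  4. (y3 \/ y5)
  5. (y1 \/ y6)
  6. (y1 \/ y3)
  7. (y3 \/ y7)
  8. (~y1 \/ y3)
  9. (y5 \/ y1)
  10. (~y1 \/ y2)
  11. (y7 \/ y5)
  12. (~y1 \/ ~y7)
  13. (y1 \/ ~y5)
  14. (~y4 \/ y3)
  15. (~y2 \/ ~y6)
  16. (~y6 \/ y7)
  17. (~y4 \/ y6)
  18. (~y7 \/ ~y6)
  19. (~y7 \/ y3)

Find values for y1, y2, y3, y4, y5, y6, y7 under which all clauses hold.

y1=True, y2=True, y3=True, y4=False, y5=True, y6=False, y7=False

Check each clause:
  1. (y5 \/ ~y4) — ~y4 is true.
  2. (~y7 \/ y5) — ~y7 is true.
  3. (y2 \/ ~y7) — ~y7 is true.
  4. (y3 \/ y5) — y3 is true.
  5. (y1 \/ y6) — y1 is true.
  6. (y1 \/ y3) — y1 is true.
  7. (y7 \/ y3) — y3 is true.
  8. (~y1 \/ y3) — y3 is true.
  9. (y5 \/ y1) — y1 is true.
  10. (y2 \/ ~y1) — y2 is true.
  11. (y7 \/ y5) — y5 is true.
  12. (~y7 \/ ~y1) — ~y7 is true.
  13. (y1 \/ ~y5) — y1 is true.
  14. (y3 \/ ~y4) — y3 is true.
  15. (~y2 \/ ~y6) — ~y6 is true.
  16. (~y6 \/ y7) — ~y6 is true.
  17. (~y4 \/ y6) — ~y4 is true.
  18. (~y7 \/ ~y6) — ~y7 is true.
  19. (y3 \/ ~y7) — ~y7 is true.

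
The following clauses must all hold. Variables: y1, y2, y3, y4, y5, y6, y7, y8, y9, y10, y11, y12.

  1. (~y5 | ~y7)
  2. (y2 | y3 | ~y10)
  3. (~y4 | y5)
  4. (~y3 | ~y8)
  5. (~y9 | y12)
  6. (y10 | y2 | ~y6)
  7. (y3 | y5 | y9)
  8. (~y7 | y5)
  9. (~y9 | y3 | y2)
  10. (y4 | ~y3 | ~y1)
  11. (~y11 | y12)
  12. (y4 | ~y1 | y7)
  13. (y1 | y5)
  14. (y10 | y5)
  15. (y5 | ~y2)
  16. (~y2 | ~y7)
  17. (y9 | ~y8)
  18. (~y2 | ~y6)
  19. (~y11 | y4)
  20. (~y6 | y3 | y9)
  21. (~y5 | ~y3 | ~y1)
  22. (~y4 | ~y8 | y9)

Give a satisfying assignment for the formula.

y6 occurs only negated in the remaining clauses — set y6 = False.
y8 occurs only negated in the remaining clauses — set y8 = False.
Set y1 = False and propagate.
  then y5 is forced to True.
  then y7 is forced to False.
Set y2 = False and propagate.
For the remaining variables, y3 = False, y4 = False, y9 = False, y10 = False, y11 = False, y12 = False works.
Check each clause:
  1. (~y5 | ~y7) — ~y7 is true.
  2. (~y10 | y2 | y3) — ~y10 is true.
  3. (y5 | ~y4) — ~y4 is true.
  4. (~y8 | ~y3) — ~y8 is true.
  5. (y12 | ~y9) — ~y9 is true.
  6. (~y6 | y10 | y2) — ~y6 is true.
  7. (y5 | y3 | y9) — y5 is true.
  8. (y5 | ~y7) — ~y7 is true.
  9. (y2 | y3 | ~y9) — ~y9 is true.
  10. (~y3 | y4 | ~y1) — ~y3 is true.
  11. (y12 | ~y11) — ~y11 is true.
  12. (y4 | ~y1 | y7) — ~y1 is true.
  13. (y1 | y5) — y5 is true.
  14. (y5 | y10) — y5 is true.
  15. (~y2 | y5) — y5 is true.
  16. (~y2 | ~y7) — ~y7 is true.
  17. (y9 | ~y8) — ~y8 is true.
  18. (~y2 | ~y6) — ~y6 is true.
  19. (~y11 | y4) — ~y11 is true.
  20. (y9 | ~y6 | y3) — ~y6 is true.
  21. (~y1 | ~y5 | ~y3) — ~y3 is true.
  22. (~y4 | ~y8 | y9) — ~y8 is true.

y1=F, y2=F, y3=F, y4=F, y5=T, y6=F, y7=F, y8=F, y9=F, y10=F, y11=F, y12=F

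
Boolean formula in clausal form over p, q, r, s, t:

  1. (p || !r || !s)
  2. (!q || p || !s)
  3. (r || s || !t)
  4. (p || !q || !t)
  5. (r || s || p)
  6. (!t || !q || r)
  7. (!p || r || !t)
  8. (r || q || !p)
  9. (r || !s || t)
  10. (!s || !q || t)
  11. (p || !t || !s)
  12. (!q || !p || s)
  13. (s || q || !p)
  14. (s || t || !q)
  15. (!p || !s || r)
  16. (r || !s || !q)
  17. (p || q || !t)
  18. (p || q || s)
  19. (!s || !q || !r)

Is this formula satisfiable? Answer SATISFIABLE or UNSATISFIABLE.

Set p = True and propagate.
The remaining clauses are satisfied by q = False, r = True, s = True, t = False.
Every clause has at least one true literal under this assignment.
So p = True  q = False  r = True  s = True  t = False is a satisfying assignment.

SATISFIABLE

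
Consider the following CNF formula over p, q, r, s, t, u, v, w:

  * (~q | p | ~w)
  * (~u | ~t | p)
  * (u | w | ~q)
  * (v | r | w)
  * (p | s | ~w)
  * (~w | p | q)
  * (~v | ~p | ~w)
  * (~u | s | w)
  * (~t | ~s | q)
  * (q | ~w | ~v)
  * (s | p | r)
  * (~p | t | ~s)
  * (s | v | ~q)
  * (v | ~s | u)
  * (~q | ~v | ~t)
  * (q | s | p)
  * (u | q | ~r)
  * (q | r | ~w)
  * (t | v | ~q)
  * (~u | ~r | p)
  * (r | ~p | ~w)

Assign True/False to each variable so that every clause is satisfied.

Try p = False.
The remaining clauses are satisfied by q = True, r = False, s = True, t = False, u = True, v = True, w = False.

p=False, q=True, r=False, s=True, t=False, u=True, v=True, w=False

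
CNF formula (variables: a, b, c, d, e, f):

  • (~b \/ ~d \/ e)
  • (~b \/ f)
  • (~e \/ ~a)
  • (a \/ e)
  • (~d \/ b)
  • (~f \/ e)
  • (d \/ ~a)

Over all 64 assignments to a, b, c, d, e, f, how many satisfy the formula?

8

The models are:
  a=0 b=0 c=0 d=0 e=1 f=0
  a=0 b=0 c=0 d=0 e=1 f=1
  a=0 b=0 c=1 d=0 e=1 f=0
  a=0 b=0 c=1 d=0 e=1 f=1
  a=0 b=1 c=0 d=0 e=1 f=1
  a=0 b=1 c=0 d=1 e=1 f=1
  a=0 b=1 c=1 d=0 e=1 f=1
  a=0 b=1 c=1 d=1 e=1 f=1
That's 8 in total.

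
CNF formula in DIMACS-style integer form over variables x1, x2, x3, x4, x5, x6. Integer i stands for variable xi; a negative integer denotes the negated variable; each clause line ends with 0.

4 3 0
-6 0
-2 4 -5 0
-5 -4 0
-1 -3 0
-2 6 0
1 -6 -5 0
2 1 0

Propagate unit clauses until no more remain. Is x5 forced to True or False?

False

(¬x6) stands alone — x6 = False.
(¬x2 ∨ x6) with x6 = False leaves only ¬x2, so x2 = False.
(x1 ∨ x2): since x2 = False, the clause reduces to (x1). x1 = True.
(¬x1 ∨ ¬x3): since x1 = True, the clause reduces to (¬x3). x3 = False.
From (x3 ∨ x4) and x3 = False: x4 = True.
In (¬x4 ∨ ¬x5), ¬x4 is now false; ¬x5 must hold, so x5 = False.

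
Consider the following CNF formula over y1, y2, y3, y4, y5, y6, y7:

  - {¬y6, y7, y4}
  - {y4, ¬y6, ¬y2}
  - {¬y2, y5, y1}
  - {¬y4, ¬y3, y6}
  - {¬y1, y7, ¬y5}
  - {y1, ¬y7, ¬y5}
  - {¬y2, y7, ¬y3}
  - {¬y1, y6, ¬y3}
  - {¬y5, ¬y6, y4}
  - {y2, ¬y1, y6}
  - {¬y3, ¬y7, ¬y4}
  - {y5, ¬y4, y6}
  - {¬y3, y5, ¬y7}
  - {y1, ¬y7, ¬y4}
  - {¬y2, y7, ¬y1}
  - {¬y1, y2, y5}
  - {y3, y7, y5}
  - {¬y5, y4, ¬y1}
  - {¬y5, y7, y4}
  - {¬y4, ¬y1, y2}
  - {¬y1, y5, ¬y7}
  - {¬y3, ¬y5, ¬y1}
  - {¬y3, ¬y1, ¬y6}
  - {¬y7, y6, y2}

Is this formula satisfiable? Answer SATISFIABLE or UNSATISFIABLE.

Branch on y1: take y1 = False.
Branch on y2: take y2 = False.
Try y3 = True.
For the remaining variables, y4 = True, y5 = False, y6 = True, y7 = False works.
Every clause has at least one true literal under this assignment.
So y1=F, y2=F, y3=T, y4=T, y5=F, y6=T, y7=F is a satisfying assignment.

SATISFIABLE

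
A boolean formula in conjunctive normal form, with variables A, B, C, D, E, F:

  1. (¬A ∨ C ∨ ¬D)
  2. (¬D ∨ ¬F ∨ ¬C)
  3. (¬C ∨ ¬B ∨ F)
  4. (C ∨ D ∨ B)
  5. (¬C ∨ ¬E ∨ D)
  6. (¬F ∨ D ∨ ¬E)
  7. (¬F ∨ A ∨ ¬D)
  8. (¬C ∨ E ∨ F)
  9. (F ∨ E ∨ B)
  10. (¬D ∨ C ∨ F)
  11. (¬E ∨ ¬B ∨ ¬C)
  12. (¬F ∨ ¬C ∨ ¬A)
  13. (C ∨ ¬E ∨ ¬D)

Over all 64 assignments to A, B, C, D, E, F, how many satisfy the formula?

10

Case analysis on C and D:
  C=1, D=1: remaining (A,B,E,F) ∈ {(0,0,1,0); (1,0,1,0)} — 2.
  C=1, D=0: remaining (A,B,E,F) ∈ {(0,0,0,1); (0,1,0,1)} — 2.
  C=0, D=1: a clause becomes empty — 0.
  C=0, D=0: A free; 3 ways for (B,E,F) × 2^1 = 6.
Total: 2 + 2 + 0 + 6 = 10.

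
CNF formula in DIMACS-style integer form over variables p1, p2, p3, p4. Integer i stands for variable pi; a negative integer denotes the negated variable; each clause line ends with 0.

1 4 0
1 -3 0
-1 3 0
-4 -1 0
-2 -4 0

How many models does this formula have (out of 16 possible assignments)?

3

Satisfying assignments:
  p1=F p2=F p3=F p4=T
  p1=T p2=F p3=T p4=F
  p1=T p2=T p3=T p4=F
Count: 3.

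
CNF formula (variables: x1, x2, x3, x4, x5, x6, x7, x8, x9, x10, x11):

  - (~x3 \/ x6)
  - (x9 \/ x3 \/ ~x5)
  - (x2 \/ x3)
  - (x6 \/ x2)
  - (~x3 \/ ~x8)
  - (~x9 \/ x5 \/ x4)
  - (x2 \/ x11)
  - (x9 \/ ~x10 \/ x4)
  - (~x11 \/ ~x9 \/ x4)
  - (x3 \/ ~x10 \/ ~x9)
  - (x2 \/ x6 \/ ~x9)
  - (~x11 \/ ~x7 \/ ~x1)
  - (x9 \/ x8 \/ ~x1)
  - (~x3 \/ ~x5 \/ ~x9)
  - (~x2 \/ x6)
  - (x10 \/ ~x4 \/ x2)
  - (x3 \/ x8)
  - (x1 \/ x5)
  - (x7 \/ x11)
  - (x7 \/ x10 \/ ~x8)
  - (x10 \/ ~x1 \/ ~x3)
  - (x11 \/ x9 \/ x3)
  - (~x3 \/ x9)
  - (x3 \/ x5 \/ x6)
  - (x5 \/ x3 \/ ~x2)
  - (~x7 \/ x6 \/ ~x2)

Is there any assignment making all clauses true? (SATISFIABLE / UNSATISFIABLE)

SATISFIABLE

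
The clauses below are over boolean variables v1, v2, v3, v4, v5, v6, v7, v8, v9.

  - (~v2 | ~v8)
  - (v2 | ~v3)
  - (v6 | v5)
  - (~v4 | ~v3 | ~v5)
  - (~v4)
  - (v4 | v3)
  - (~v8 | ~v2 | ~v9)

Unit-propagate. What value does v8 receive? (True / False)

False

Unit clause (~v4) sets v4 = False.
(v4 | v3): since v4 = False, the clause reduces to (v3). v3 = True.
(~v3 | v2): since v3 = True, the clause reduces to (v2). v2 = True.
In (~v2 | ~v8), ~v2 is now false; ~v8 must hold, so v8 = False.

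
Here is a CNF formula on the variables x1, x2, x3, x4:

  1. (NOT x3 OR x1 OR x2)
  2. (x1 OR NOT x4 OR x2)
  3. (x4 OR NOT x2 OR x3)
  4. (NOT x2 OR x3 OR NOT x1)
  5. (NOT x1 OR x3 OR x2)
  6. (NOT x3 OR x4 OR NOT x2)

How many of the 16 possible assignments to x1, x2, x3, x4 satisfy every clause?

6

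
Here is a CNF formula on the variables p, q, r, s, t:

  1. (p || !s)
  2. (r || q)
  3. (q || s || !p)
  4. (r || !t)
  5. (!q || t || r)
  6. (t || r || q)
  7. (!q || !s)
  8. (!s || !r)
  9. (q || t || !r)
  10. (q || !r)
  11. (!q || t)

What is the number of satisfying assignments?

Satisfying assignments:
  p=F q=T r=T s=F t=T
  p=T q=T r=T s=F t=T
Count: 2.

2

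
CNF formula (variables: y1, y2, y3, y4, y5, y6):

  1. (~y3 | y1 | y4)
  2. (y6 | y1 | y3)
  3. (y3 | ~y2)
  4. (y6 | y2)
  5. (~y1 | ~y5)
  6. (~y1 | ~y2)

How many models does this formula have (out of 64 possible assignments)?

Split on y1, then y2.
  y1=T, y2=T: a clause becomes empty — 0.
  y1=T, y2=F: remaining (y3,y4,y5,y6) ∈ {(F,F,F,T); (F,T,F,T); (T,F,F,T); (T,T,F,T)} — 4.
  y1=F, y2=T: remaining (y3,y4,y5,y6) ∈ {(T,T,F,F); (T,T,F,T); (T,T,T,F); (T,T,T,T)} — 4.
  y1=F, y2=F: y5 free; 3 ways for (y3,y4,y6) × 2^1 = 6.
Total: 0 + 4 + 4 + 6 = 14.

14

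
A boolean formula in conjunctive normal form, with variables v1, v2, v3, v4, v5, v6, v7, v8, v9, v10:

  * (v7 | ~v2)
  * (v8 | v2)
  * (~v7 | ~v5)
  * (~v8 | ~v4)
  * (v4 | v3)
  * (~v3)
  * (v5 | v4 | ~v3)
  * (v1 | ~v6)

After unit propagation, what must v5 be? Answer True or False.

False

(~v3) is a unit clause: v3 = False.
From (v3 | v4) and v3 = False: v4 = True.
From (~v8 | ~v4) and v4 = True: v8 = False.
(v2 | v8) with v8 = False leaves only v2, so v2 = True.
(~v2 | v7) with v2 = True leaves only v7, so v7 = True.
In (~v5 | ~v7), ~v7 is now false; ~v5 must hold, so v5 = False.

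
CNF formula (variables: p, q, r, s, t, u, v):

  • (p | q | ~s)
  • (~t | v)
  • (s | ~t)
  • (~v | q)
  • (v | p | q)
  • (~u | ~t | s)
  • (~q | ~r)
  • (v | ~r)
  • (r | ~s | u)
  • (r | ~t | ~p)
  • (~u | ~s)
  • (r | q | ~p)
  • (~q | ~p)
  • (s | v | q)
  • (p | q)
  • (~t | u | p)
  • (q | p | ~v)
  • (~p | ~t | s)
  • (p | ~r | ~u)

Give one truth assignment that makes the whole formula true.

p=0, q=1, r=0, s=0, t=0, u=0, v=0

Check each clause:
  1. (q | ~s | p) — q is true.
  2. (v | ~t) — ~t is true.
  3. (s | ~t) — ~t is true.
  4. (~v | q) — ~v is true.
  5. (p | q | v) — q is true.
  6. (~u | s | ~t) — ~u is true.
  7. (~q | ~r) — ~r is true.
  8. (v | ~r) — ~r is true.
  9. (u | r | ~s) — ~s is true.
  10. (r | ~t | ~p) — ~p is true.
  11. (~u | ~s) — ~u is true.
  12. (~p | q | r) — q is true.
  13. (~q | ~p) — ~p is true.
  14. (q | v | s) — q is true.
  15. (q | p) — q is true.
  16. (u | p | ~t) — ~t is true.
  17. (~v | p | q) — q is true.
  18. (s | ~p | ~t) — ~t is true.
  19. (~r | p | ~u) — ~u is true.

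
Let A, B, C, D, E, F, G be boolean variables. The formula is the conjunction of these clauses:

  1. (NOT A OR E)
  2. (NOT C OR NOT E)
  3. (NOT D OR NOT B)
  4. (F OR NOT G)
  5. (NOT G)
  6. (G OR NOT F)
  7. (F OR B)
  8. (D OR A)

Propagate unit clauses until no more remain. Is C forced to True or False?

(NOT G) is a unit clause: G = False.
(NOT F OR G) with G = False leaves only NOT F, so F = False.
From (B OR F) and F = False: B = True.
(NOT D OR NOT B) with B = True leaves only NOT D, so D = False.
In (A OR D), D is now false; A must hold, so A = True.
(NOT A OR E): since A = True, the clause reduces to (E). E = True.
(NOT E OR NOT C): since E = True, the clause reduces to (NOT C). C = False.

False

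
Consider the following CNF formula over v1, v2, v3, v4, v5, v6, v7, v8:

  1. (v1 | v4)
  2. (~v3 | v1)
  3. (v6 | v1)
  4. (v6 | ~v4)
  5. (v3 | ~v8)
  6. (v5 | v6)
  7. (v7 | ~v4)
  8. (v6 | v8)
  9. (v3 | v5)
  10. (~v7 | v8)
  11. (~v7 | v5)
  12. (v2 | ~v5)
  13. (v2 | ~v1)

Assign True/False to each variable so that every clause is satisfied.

v1=T, v2=T, v3=T, v4=F, v5=T, v6=F, v7=F, v8=T

Check each clause:
  1. (v1 | v4) — v1 is true.
  2. (~v3 | v1) — v1 is true.
  3. (v6 | v1) — v1 is true.
  4. (v6 | ~v4) — ~v4 is true.
  5. (~v8 | v3) — v3 is true.
  6. (v6 | v5) — v5 is true.
  7. (v7 | ~v4) — ~v4 is true.
  8. (v6 | v8) — v8 is true.
  9. (v5 | v3) — v3 is true.
  10. (~v7 | v8) — v8 is true.
  11. (v5 | ~v7) — ~v7 is true.
  12. (~v5 | v2) — v2 is true.
  13. (v2 | ~v1) — v2 is true.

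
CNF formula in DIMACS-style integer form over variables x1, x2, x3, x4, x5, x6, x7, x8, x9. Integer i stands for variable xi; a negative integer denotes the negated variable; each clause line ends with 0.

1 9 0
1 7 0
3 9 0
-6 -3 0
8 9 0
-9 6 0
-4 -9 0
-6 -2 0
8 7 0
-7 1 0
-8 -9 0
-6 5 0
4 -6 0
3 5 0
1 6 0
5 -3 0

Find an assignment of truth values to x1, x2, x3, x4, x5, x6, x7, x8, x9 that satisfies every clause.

x1=1, x2=1, x3=1, x4=1, x5=1, x6=0, x7=1, x8=1, x9=0

Pure literal: x1 appears only positively; assign x1 = True.
Pure literal: x5 appears only positively; assign x5 = True.
Branch on x2: take x2 = True.
  then x6 is forced to False.
  then x9 is forced to False.
  then x3 is forced to True.
  then x8 is forced to True.
x4, x7 are now unconstrained; take x4 = True, x7 = True.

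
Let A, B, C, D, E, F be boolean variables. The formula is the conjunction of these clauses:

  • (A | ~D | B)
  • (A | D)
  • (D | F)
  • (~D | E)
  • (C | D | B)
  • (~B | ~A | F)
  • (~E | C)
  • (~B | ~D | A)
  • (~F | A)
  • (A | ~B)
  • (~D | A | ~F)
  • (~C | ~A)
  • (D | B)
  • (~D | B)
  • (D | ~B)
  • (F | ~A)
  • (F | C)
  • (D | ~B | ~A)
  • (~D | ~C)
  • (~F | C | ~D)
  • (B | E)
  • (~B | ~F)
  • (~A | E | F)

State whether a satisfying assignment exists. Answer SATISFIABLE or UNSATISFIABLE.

UNSATISFIABLE

D = True:
  propagation gives E=True, C=True; an empty clause results — contradiction.
D = False:
  propagation gives A=True, F=True, C=False, B=True; an empty clause results — contradiction.
Every branch closes, so no satisfying assignment exists.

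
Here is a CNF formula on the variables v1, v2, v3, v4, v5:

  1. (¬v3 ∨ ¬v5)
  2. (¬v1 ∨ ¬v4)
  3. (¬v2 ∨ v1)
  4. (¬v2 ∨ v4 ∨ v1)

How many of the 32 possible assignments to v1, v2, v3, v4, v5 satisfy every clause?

12

Split on v1, then v2.
  v1=T, v2=T: remaining (v3,v4,v5) ∈ {(F,F,F); (F,F,T); (T,F,F)} — 3.
  v1=T, v2=F: remaining (v3,v4,v5) ∈ {(F,F,F); (F,F,T); (T,F,F)} — 3.
  v1=F, v2=T: a clause becomes empty — 0.
  v1=F, v2=F: v4 free; 3 ways for (v3,v5) × 2^1 = 6.
Total: 3 + 3 + 0 + 6 = 12.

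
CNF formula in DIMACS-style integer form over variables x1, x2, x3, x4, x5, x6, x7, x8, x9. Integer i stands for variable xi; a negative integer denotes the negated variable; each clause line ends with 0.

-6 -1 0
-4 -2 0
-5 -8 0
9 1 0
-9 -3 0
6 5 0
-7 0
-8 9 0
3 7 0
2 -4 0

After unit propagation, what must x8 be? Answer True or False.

False

Unit clause (!x7) sets x7 = False.
(x7 || x3) with x7 = False leaves only x3, so x3 = True.
In (!x3 || !x9), !x3 is now false; !x9 must hold, so x9 = False.
From (x1 || x9) and x9 = False: x1 = True.
From (!x6 || !x1) and x1 = True: x6 = False.
(x5 || x6): since x6 = False, the clause reduces to (x5). x5 = True.
(!x5 || !x8): since x5 = True, the clause reduces to (!x8). x8 = False.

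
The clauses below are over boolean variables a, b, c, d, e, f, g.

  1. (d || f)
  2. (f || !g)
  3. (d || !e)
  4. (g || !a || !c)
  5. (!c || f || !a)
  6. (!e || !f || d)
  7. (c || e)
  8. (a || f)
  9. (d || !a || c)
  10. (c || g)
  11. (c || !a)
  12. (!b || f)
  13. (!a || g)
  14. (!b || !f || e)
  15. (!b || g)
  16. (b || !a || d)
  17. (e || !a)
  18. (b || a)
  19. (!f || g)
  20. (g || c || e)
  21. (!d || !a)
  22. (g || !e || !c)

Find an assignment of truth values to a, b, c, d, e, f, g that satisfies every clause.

a=False, b=True, c=True, d=True, e=True, f=True, g=True

Check each clause:
  1. (d || f) — d is true.
  2. (f || !g) — f is true.
  3. (!e || d) — d is true.
  4. (!a || g || !c) — !a is true.
  5. (!c || !a || f) — f is true.
  6. (!e || d || !f) — d is true.
  7. (e || c) — c is true.
  8. (f || a) — f is true.
  9. (!a || d || c) — c is true.
  10. (g || c) — c is true.
  11. (c || !a) — c is true.
  12. (!b || f) — f is true.
  13. (!a || g) — !a is true.
  14. (!f || !b || e) — e is true.
  15. (!b || g) — g is true.
  16. (!a || d || b) — b is true.
  17. (!a || e) — e is true.
  18. (a || b) — b is true.
  19. (g || !f) — g is true.
  20. (g || c || e) — c is true.
  21. (!a || !d) — !a is true.
  22. (!e || !c || g) — g is true.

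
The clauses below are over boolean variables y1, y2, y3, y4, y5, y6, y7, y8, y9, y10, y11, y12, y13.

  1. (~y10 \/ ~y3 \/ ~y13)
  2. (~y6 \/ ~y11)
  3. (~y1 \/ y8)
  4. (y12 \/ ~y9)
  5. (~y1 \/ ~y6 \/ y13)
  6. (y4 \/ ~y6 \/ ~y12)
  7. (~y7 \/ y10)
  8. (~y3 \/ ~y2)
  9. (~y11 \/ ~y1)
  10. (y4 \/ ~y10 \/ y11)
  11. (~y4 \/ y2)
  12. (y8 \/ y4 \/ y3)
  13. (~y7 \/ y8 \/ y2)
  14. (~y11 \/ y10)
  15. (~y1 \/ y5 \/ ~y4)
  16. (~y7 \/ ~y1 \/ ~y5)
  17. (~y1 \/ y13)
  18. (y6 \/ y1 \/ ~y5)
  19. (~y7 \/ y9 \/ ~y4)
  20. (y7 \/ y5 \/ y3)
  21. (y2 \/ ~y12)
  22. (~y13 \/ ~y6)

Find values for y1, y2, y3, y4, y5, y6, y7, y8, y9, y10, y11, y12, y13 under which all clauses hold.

y1=F  y2=F  y3=T  y4=F  y5=F  y6=T  y7=F  y8=F  y9=F  y10=F  y11=F  y12=F  y13=F

Check each clause:
  1. (~y13 \/ ~y10 \/ ~y3) — ~y13 is true.
  2. (~y11 \/ ~y6) — ~y11 is true.
  3. (~y1 \/ y8) — ~y1 is true.
  4. (y12 \/ ~y9) — ~y9 is true.
  5. (~y6 \/ ~y1 \/ y13) — ~y1 is true.
  6. (y4 \/ ~y6 \/ ~y12) — ~y12 is true.
  7. (~y7 \/ y10) — ~y7 is true.
  8. (~y3 \/ ~y2) — ~y2 is true.
  9. (~y11 \/ ~y1) — ~y11 is true.
  10. (y4 \/ ~y10 \/ y11) — ~y10 is true.
  11. (y2 \/ ~y4) — ~y4 is true.
  12. (y4 \/ y8 \/ y3) — y3 is true.
  13. (y8 \/ y2 \/ ~y7) — ~y7 is true.
  14. (y10 \/ ~y11) — ~y11 is true.
  15. (~y1 \/ ~y4 \/ y5) — ~y4 is true.
  16. (~y1 \/ ~y7 \/ ~y5) — ~y7 is true.
  17. (y13 \/ ~y1) — ~y1 is true.
  18. (y6 \/ ~y5 \/ y1) — ~y5 is true.
  19. (y9 \/ ~y4 \/ ~y7) — ~y7 is true.
  20. (y7 \/ y3 \/ y5) — y3 is true.
  21. (~y12 \/ y2) — ~y12 is true.
  22. (~y13 \/ ~y6) — ~y13 is true.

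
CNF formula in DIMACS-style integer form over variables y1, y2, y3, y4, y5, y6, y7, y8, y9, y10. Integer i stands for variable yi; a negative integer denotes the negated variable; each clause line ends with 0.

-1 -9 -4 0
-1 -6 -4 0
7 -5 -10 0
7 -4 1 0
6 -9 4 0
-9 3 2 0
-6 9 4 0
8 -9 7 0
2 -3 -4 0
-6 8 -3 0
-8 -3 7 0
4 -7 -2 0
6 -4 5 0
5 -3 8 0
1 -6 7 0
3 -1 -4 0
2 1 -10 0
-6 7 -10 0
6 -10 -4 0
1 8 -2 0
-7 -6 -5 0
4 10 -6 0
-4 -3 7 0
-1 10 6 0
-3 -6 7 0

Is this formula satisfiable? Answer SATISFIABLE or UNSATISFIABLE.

SATISFIABLE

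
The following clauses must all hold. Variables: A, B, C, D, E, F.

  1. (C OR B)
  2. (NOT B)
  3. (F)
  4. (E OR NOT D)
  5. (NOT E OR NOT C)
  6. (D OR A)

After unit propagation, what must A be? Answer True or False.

True

Unit clause (NOT B) sets B = False.
(B OR C): since B = False, the clause reduces to (C). C = True.
(F) stands alone — F = True.
In (NOT C OR NOT E), NOT C is now false; NOT E must hold, so E = False.
(E OR NOT D) with E = False leaves only NOT D, so D = False.
From (A OR D) and D = False: A = True.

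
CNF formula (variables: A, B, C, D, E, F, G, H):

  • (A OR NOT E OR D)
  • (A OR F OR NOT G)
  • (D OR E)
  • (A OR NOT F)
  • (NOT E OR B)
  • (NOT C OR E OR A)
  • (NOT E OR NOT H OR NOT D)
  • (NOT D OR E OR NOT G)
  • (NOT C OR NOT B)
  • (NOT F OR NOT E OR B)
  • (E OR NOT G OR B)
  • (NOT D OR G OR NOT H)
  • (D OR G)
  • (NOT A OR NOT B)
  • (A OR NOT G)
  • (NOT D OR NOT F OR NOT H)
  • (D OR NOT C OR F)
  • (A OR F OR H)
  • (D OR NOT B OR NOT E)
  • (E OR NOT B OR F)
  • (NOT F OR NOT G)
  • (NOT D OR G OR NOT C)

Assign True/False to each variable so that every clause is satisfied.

A=True, B=False, C=False, D=True, E=False, F=True, G=False, H=False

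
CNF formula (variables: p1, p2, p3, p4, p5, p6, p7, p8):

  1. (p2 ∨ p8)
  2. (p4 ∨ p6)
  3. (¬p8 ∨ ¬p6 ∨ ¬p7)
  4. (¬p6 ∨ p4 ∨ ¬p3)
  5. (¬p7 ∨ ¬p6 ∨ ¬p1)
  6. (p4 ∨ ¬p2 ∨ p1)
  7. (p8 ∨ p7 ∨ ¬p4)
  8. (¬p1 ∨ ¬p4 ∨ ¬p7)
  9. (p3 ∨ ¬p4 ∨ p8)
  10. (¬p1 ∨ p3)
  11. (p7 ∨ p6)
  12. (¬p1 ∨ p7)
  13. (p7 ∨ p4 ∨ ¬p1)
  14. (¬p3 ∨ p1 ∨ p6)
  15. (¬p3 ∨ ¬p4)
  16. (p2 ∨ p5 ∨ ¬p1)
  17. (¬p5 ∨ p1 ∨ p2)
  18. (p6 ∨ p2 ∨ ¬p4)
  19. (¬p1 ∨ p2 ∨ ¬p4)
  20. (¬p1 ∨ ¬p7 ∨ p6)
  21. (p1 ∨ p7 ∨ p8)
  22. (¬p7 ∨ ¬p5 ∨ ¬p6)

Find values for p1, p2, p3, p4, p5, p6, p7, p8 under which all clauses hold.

Branch on p1: take p1 = False.
Try p2 = True.
  then p4 is forced to True.
  then p3 is forced to False.
  then p8 is forced to True.
Branch on p5: take p5 = False.
The remaining clauses are satisfied by p6 = False, p7 = True.

p1=0, p2=1, p3=0, p4=1, p5=0, p6=0, p7=1, p8=1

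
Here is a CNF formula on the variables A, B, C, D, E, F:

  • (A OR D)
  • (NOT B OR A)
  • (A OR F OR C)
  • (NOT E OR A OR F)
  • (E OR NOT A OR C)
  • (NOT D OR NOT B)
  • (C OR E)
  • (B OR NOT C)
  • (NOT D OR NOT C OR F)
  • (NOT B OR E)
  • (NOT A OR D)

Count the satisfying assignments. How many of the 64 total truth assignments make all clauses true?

Satisfying assignments:
  A=F B=F C=F D=T E=T F=T
  A=T B=F C=F D=T E=T F=F
  A=T B=F C=F D=T E=T F=T
Count: 3.

3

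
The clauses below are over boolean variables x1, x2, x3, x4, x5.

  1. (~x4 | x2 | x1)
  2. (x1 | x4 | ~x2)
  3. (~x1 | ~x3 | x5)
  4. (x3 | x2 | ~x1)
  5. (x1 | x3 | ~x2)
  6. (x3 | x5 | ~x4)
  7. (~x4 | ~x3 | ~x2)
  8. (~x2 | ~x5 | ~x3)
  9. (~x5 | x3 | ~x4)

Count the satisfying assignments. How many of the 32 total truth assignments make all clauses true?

Case analysis on x3 and x2:
  x3=T, x2=T: a clause becomes empty — 0.
  x3=T, x2=F: remaining (x1,x4,x5) ∈ {(F,F,F); (F,F,T); (T,F,T); (T,T,T)} — 4.
  x3=F, x2=T: remaining (x1,x4,x5) ∈ {(T,F,F); (T,F,T)} — 2.
  x3=F, x2=F: remaining (x1,x4,x5) ∈ {(F,F,F); (F,F,T)} — 2.
Total: 0 + 4 + 2 + 2 = 8.

8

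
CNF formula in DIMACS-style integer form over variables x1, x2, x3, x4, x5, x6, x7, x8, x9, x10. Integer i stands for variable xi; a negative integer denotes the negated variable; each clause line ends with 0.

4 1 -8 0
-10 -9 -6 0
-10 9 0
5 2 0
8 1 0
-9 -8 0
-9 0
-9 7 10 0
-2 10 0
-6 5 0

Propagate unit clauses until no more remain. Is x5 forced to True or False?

True

Unit clause (¬x9) sets x9 = False.
(x9 ∨ ¬x10) with x9 = False leaves only ¬x10, so x10 = False.
(x10 ∨ ¬x2) with x10 = False leaves only ¬x2, so x2 = False.
In (x2 ∨ x5), x2 is now false; x5 must hold, so x5 = True.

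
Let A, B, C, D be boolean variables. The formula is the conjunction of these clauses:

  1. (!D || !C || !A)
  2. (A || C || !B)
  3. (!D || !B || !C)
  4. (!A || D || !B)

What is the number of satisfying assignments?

9

Split on A, then B.
  A=T, B=T: remaining (C,D) ∈ {(F,T)} — 1.
  A=T, B=F: remaining (C,D) ∈ {(F,F); (F,T); (T,F)} — 3.
  A=F, B=T: remaining (C,D) ∈ {(T,F)} — 1.
  A=F, B=F: remaining (C,D) ∈ {(F,F); (F,T); (T,F); (T,T)} — 4.
Total: 1 + 3 + 1 + 4 = 9.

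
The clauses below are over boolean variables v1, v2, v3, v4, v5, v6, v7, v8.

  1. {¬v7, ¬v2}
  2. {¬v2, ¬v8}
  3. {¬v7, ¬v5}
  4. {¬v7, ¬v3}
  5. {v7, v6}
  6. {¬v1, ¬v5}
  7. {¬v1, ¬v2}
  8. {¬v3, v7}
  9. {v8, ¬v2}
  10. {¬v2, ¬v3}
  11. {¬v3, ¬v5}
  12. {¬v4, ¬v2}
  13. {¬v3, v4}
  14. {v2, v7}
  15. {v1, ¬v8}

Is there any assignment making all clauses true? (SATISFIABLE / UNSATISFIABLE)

SATISFIABLE

Pure literal: v3 appears only negated; assign v3 = False.
Pure literal: v5 appears only negated; assign v5 = False.
Set v1 = True and propagate.
  then v2 is forced to False.
  then v7 is forced to True.
v4, v6, v8 are now unconstrained; take v4 = True, v6 = False, v8 = False.
So v1 = T, v2 = F, v3 = F, v4 = T, v5 = F, v6 = F, v7 = T, v8 = F is a satisfying assignment.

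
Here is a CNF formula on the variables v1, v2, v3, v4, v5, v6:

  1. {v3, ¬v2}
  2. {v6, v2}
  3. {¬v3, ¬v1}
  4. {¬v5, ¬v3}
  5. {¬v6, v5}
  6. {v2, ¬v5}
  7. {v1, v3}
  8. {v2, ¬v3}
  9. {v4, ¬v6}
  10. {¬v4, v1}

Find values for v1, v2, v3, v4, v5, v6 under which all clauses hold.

v1=False, v2=True, v3=True, v4=False, v5=False, v6=False

Branch on v1: take v1 = False.
  then v3 is forced to True.
  then v5 is forced to False.
  then v6 is forced to False.
  then v2 is forced to True.
  then v4 is forced to False.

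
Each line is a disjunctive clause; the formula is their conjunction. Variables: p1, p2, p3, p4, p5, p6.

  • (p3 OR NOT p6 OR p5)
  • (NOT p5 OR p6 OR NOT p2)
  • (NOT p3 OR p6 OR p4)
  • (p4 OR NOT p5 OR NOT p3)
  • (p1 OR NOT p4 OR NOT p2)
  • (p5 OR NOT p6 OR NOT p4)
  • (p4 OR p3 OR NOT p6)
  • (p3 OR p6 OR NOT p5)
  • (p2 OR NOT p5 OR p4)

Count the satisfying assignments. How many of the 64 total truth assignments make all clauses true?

Split on p4, then p5.
  p4=T, p5=T: 8 of the 16 assignments to (p1,p2,p3,p6) work.
  p4=T, p5=F: p3 free; 3 ways for (p1,p2,p6) × 2^1 = 6.
  p4=F, p5=T: a clause becomes empty — 0.
  p4=F, p5=F: p1, p2 free; 2 ways for (p3,p6) × 2^2 = 8.
Total: 8 + 6 + 0 + 8 = 22.

22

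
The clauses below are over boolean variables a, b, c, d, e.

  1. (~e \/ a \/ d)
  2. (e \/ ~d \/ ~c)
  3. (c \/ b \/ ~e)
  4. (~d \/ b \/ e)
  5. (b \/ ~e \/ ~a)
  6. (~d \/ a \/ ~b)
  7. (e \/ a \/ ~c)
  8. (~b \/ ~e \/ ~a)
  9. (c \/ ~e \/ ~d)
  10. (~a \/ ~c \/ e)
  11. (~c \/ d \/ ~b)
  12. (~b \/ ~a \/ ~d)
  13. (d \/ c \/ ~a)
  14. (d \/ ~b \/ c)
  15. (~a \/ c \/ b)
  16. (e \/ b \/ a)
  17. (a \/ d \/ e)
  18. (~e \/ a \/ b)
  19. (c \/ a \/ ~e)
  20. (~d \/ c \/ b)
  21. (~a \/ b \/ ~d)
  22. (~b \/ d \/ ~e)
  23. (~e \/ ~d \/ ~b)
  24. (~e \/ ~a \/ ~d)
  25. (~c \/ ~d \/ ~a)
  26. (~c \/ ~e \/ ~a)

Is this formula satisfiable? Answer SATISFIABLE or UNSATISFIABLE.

UNSATISFIABLE

a = True:
  d = True:
    propagation gives b=False; an empty clause results — contradiction.
  d = False:
    propagation gives c=True, e=True; an empty clause results — contradiction.
a = False:
  e = True:
    propagation gives d=True, b=False; an empty clause results — contradiction.
  e = False:
    propagation gives c=False, b=True, d=False; an empty clause results — contradiction.
Every branch closes, so no satisfying assignment exists.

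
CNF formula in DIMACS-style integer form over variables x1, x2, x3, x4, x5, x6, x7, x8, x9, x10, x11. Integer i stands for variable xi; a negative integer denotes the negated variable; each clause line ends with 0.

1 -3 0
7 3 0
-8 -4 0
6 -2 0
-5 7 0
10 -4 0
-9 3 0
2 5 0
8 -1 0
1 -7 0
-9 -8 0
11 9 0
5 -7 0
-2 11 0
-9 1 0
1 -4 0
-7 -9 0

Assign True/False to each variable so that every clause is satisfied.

x1=T, x2=T, x3=T, x4=F, x5=F, x6=T, x7=F, x8=T, x9=F, x10=F, x11=T

Pure literal: x4 appears only negated; assign x4 = False.
x6 occurs only positively in the remaining clauses — set x6 = True.
Set x1 = True and propagate.
  then x8 is forced to True.
  then x9 is forced to False.
  then x11 is forced to True.
Try x2 = True.
For the remaining variables, x3 = True, x5 = False, x7 = False, x10 = False works.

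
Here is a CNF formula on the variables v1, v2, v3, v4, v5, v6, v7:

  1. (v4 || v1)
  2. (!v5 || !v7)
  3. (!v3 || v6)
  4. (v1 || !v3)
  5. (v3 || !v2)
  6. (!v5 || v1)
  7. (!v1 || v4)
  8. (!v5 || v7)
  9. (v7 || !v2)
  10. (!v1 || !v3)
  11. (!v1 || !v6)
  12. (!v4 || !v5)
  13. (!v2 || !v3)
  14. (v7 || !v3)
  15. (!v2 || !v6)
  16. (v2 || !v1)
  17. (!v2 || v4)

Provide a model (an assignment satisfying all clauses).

v1 = F, v2 = F, v3 = F, v4 = T, v5 = F, v6 = F, v7 = T

v5 occurs only negated in the remaining clauses — set v5 = False.
Branch on v1: take v1 = False.
  then v4 is forced to True.
  then v3 is forced to False.
  then v2 is forced to False.
v6, v7 are now unconstrained; take v6 = False, v7 = True.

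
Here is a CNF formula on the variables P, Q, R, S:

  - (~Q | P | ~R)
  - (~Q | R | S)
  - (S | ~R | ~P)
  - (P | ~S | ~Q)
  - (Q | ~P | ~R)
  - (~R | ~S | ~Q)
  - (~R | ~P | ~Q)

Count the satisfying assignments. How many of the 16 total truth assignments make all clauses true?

7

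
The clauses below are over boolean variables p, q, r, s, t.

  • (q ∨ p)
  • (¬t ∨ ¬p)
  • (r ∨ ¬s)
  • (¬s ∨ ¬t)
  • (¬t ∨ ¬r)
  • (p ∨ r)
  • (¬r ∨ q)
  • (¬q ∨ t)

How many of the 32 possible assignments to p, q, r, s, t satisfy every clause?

The models are:
  p=T q=F r=F s=F t=F
Count: 1.

1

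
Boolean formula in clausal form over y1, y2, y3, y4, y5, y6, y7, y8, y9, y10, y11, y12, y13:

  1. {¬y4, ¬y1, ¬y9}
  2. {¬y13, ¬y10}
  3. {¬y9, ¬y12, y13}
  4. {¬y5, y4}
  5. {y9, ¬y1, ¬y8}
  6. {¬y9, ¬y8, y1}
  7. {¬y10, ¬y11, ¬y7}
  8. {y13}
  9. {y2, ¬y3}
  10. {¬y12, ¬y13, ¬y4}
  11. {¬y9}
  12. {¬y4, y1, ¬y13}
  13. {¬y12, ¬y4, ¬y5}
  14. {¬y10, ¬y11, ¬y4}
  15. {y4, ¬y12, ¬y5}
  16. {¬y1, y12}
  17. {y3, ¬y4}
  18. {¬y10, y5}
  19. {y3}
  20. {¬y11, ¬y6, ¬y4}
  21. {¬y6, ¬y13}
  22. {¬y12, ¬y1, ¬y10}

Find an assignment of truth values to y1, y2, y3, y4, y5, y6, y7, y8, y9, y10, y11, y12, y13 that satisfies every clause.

Unit propagation: (y13) forces y13 = True.
The clause (¬y10) is unit: y10 must be False.
Unit propagation: (¬y9) forces y9 = False.
(y3) is a unit clause, so y3 = True.
Unit propagation: (y2) forces y2 = True.
Unit propagation: (¬y6) forces y6 = False.
Pure literal: y5 appears only negated; assign y5 = False.
Pure literal: y8 appears only negated; assign y8 = False.
Set y1 = False and propagate.
  then y4 is forced to False.
y7, y11, y12 are now unconstrained; take y7 = True, y11 = True, y12 = True.

y1=False, y2=True, y3=True, y4=False, y5=False, y6=False, y7=True, y8=False, y9=False, y10=False, y11=True, y12=True, y13=True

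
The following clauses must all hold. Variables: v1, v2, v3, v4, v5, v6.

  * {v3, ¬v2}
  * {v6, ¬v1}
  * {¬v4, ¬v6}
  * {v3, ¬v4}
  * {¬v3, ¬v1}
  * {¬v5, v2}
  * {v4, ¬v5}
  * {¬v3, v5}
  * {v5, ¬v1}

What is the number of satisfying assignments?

3

Satisfying assignments:
  v1=0 v2=0 v3=0 v4=0 v5=0 v6=0
  v1=0 v2=0 v3=0 v4=0 v5=0 v6=1
  v1=0 v2=1 v3=1 v4=1 v5=1 v6=0
Count: 3.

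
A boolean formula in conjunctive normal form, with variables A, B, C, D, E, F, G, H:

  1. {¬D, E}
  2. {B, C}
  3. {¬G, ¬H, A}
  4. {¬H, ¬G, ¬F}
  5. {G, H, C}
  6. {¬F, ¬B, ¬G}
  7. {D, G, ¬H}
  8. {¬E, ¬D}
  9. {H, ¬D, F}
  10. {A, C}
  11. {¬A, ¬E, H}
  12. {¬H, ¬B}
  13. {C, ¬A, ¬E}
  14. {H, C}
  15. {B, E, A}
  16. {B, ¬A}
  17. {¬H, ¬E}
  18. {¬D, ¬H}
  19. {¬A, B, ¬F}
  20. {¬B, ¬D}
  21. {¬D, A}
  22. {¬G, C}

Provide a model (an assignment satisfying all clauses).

A=True, B=True, C=True, D=False, E=False, F=False, G=True, H=False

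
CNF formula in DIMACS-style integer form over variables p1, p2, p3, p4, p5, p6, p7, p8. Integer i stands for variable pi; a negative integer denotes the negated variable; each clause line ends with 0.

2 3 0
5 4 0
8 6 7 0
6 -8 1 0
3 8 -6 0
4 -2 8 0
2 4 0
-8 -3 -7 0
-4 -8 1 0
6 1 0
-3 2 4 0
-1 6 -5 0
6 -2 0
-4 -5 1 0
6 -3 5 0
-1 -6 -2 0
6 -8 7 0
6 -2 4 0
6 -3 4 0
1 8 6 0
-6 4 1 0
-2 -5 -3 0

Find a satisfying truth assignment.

Branch on p1: take p1 = True.
Branch on p2: take p2 = False.
  then p3 is forced to True.
  then p4 is forced to True.
Try p5 = True.
  then p6 is forced to True.
The remaining clauses are satisfied by p7 = False, p8 = False.
Every clause has at least one true literal under this assignment.

p1=T, p2=F, p3=T, p4=T, p5=T, p6=T, p7=F, p8=F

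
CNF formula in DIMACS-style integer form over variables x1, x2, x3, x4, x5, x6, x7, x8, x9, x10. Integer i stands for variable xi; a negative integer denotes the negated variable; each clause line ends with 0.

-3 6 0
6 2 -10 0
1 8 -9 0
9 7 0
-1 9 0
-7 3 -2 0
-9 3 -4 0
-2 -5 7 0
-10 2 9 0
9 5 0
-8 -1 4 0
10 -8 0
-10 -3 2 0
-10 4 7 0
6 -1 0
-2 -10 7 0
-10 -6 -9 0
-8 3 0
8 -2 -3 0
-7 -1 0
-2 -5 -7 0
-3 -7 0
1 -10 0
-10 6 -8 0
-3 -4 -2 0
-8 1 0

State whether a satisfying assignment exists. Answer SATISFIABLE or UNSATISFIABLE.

SATISFIABLE

Branch on x1: take x1 = True.
  then x9 is forced to True.
  then x6 is forced to True.
  then x10 is forced to False.
  then x8 is forced to False.
  then x7 is forced to False.
Branch on x2: take x2 = False.
For the remaining variables, x3 = True, x4 = True, x5 = False works.
So x1=True  x2=False  x3=True  x4=True  x5=False  x6=True  x7=False  x8=False  x9=True  x10=False is a satisfying assignment.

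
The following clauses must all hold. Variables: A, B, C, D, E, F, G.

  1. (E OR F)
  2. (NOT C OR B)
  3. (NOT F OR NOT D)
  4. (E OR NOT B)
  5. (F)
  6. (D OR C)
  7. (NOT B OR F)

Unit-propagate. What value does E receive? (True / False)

True

Unit clause (F) sets F = True.
From (NOT F OR NOT D) and F = True: D = False.
(D OR C) with D = False leaves only C, so C = True.
(B OR NOT C) with C = True leaves only B, so B = True.
From (NOT B OR E) and B = True: E = True.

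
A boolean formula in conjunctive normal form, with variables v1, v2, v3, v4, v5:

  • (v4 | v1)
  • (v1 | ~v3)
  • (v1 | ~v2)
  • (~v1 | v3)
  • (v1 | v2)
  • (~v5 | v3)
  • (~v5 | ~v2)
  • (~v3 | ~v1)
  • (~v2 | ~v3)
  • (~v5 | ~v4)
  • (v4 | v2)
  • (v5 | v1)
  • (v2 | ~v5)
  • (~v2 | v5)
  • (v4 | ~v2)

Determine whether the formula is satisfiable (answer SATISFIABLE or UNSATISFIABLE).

v2 = True:
  propagation gives v1=True, v3=True; an empty clause results — contradiction.
v2 = False:
  propagation gives v1=True, v3=True; an empty clause results — contradiction.
Every branch closes, so no satisfying assignment exists.

UNSATISFIABLE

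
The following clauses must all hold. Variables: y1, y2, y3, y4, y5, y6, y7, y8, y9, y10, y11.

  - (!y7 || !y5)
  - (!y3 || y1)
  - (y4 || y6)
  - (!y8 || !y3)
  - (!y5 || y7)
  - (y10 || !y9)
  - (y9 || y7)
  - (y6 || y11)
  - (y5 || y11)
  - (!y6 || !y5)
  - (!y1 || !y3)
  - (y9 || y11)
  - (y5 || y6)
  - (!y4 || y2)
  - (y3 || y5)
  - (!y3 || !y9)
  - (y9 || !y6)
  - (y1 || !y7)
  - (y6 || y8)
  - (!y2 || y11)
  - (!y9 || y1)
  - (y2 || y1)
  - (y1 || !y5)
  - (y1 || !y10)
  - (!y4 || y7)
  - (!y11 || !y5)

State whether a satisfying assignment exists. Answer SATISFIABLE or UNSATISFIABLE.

UNSATISFIABLE

y5 = True:
  propagation gives y7=False; an empty clause results — contradiction.
y5 = False:
  propagation gives y11=True, y6=True, y3=True, y1=True; an empty clause results — contradiction.
Every branch closes, so no satisfying assignment exists.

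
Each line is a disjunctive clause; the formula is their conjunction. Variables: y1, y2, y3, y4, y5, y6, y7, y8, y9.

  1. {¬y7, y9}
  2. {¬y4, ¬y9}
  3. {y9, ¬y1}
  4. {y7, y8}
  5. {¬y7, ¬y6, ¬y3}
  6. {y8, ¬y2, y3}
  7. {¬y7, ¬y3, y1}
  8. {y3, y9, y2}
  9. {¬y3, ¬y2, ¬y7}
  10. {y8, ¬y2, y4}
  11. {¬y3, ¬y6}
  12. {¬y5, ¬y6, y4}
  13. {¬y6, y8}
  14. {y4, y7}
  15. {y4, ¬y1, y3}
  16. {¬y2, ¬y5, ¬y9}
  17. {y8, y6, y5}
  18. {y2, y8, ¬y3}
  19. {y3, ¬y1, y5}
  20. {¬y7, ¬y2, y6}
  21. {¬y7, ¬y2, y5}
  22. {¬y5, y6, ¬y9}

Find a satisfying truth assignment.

y8 occurs only positively in the remaining clauses — set y8 = True.
Branch on y1: take y1 = False.
For the remaining variables, y2 = True, y3 = False, y4 = True, y5 = True, y6 = True, y7 = False, y9 = False works.
Every clause has at least one true literal under this assignment.

y1=F  y2=T  y3=F  y4=T  y5=T  y6=T  y7=F  y8=T  y9=F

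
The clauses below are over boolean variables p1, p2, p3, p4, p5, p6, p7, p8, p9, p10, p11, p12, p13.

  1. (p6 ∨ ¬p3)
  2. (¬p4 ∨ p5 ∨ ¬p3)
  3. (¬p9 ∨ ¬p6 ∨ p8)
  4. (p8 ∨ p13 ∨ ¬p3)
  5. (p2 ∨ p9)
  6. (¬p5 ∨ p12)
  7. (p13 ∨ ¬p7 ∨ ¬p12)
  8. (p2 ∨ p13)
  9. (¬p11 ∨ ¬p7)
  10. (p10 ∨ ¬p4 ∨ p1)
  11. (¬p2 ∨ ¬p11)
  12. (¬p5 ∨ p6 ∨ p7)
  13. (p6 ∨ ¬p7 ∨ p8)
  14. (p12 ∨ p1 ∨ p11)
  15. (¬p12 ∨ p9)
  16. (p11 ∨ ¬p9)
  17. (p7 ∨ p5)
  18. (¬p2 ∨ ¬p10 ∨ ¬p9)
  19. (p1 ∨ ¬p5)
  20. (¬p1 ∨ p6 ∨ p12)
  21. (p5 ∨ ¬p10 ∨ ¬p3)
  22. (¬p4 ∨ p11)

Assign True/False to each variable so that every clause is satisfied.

p8 occurs only positively in the remaining clauses — set p8 = True.
Pure literal: p13 appears only positively; assign p13 = True.
Branch on p1: take p1 = True.
Try p2 = False.
  then p9 is forced to True.
  then p11 is forced to True.
  then p7 is forced to False.
  then p5 is forced to True.
  then p12 is forced to True.
  then p6 is forced to True.
p3, p4, p10 are now unconstrained; take p3 = True, p4 = True, p10 = False.

p1 = T, p2 = F, p3 = T, p4 = T, p5 = T, p6 = T, p7 = F, p8 = T, p9 = T, p10 = F, p11 = T, p12 = T, p13 = T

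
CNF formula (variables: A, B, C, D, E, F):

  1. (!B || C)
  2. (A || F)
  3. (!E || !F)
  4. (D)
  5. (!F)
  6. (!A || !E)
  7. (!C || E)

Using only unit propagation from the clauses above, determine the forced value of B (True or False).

(D) stands alone — D = True.
Unit clause (!F) sets F = False.
(F || A): since F = False, the clause reduces to (A). A = True.
In (!A || !E), !A is now false; !E must hold, so E = False.
In (E || !C), E is now false; !C must hold, so C = False.
(!B || C): since C = False, the clause reduces to (!B). B = False.

False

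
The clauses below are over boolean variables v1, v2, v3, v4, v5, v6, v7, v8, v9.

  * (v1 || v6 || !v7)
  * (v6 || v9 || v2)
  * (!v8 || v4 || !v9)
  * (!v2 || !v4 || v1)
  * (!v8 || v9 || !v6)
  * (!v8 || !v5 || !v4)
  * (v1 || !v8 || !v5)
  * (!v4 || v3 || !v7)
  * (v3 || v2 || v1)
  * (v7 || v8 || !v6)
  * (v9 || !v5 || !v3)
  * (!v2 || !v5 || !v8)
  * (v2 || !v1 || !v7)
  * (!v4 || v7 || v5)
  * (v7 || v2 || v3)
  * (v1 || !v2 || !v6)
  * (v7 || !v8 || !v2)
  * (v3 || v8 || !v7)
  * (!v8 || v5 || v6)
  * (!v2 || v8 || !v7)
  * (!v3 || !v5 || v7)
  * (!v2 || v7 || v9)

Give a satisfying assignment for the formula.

v1=True  v2=True  v3=False  v4=False  v5=False  v6=False  v7=False  v8=False  v9=True

Check each clause:
  1. (v6 || !v7 || v1) — v1 is true.
  2. (v9 || v6 || v2) — v9 is true.
  3. (v4 || !v9 || !v8) — !v8 is true.
  4. (!v4 || v1 || !v2) — v1 is true.
  5. (!v6 || !v8 || v9) — !v8 is true.
  6. (!v5 || !v4 || !v8) — !v8 is true.
  7. (!v5 || v1 || !v8) — !v8 is true.
  8. (!v4 || !v7 || v3) — !v7 is true.
  9. (v3 || v2 || v1) — v1 is true.
  10. (v8 || v7 || !v6) — !v6 is true.
  11. (!v5 || v9 || !v3) — v9 is true.
  12. (!v2 || !v8 || !v5) — !v8 is true.
  13. (v2 || !v7 || !v1) — !v7 is true.
  14. (v5 || !v4 || v7) — !v4 is true.
  15. (v2 || v3 || v7) — v2 is true.
  16. (!v6 || v1 || !v2) — v1 is true.
  17. (!v2 || !v8 || v7) — !v8 is true.
  18. (!v7 || v3 || v8) — !v7 is true.
  19. (v5 || v6 || !v8) — !v8 is true.
  20. (!v7 || !v2 || v8) — !v7 is true.
  21. (!v5 || !v3 || v7) — !v5 is true.
  22. (v7 || v9 || !v2) — v9 is true.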